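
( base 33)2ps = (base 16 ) BD7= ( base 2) 101111010111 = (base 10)3031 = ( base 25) 4L6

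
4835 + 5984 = 10819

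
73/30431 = 73/30431 = 0.00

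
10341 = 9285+1056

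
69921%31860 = 6201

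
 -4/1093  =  -4/1093 = - 0.00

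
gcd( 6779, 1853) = 1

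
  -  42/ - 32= 1+5/16 = 1.31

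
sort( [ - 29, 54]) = [  -  29, 54] 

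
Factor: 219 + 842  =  1061^1 = 1061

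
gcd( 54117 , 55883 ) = 1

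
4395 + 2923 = 7318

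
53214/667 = 79 + 521/667= 79.78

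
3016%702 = 208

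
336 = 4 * 84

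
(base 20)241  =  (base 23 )1f7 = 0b1101110001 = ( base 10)881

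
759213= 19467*39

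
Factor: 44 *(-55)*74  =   - 2^3*5^1*11^2*37^1 = - 179080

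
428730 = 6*71455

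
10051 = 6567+3484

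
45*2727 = 122715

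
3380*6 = 20280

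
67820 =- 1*( - 67820)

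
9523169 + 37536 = 9560705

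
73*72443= 5288339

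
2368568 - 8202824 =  - 5834256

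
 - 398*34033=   -  13545134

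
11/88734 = 11/88734 = 0.00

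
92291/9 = 92291/9= 10254.56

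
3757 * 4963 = 18645991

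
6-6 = 0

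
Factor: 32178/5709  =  62/11=2^1*11^( - 1)*31^1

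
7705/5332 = 7705/5332 = 1.45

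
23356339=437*53447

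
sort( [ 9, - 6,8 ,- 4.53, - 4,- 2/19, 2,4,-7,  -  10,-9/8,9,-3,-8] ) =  [ - 10, - 8, - 7, - 6, - 4.53,-4, - 3,-9/8, - 2/19, 2,4,  8, 9,9]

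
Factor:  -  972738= - 2^1 * 3^2*13^1 * 4157^1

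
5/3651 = 5/3651 =0.00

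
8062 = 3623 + 4439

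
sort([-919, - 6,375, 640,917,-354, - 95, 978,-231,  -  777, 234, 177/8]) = [ - 919, - 777, - 354,-231,-95,-6,177/8,234,375,640  ,  917,978]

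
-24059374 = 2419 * (  -  9946) 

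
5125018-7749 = 5117269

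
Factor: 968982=2^1 * 3^1 * 7^1*23071^1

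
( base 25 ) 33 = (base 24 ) 36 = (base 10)78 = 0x4e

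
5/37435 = 1/7487 = 0.00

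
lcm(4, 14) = 28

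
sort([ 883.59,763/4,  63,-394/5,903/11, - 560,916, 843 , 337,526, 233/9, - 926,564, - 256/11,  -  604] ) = [-926, - 604, - 560, - 394/5, - 256/11,233/9, 63,  903/11,763/4, 337, 526, 564, 843, 883.59,916]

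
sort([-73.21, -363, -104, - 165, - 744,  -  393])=[ - 744, - 393, - 363, - 165,  -  104, - 73.21 ]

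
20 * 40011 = 800220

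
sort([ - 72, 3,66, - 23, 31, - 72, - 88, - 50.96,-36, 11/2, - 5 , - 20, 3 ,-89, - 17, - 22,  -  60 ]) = [  -  89, - 88,-72 , - 72, - 60, - 50.96 ,  -  36, - 23, -22, - 20, - 17,-5, 3, 3, 11/2, 31,  66 ]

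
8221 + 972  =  9193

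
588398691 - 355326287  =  233072404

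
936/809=1 + 127/809=1.16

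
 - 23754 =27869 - 51623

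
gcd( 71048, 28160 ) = 8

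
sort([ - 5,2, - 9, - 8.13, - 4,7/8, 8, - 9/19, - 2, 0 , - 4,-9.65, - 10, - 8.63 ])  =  [ - 10,-9.65,-9,-8.63, -8.13, - 5, - 4,-4, - 2,  -  9/19, 0,7/8, 2, 8] 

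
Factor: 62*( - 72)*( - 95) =424080 = 2^4*3^2*5^1*19^1*31^1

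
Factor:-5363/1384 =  - 2^ (  -  3) *31^1 =- 31/8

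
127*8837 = 1122299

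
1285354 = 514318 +771036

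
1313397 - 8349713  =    -  7036316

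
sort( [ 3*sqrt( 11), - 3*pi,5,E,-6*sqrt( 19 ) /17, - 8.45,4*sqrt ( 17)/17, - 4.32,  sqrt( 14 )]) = [ - 3*pi, - 8.45,  -  4.32, - 6*sqrt( 19)/17 , 4*sqrt ( 17)/17,E,sqrt ( 14),5,3*sqrt ( 11 ) ] 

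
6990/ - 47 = - 149 + 13/47 = - 148.72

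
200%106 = 94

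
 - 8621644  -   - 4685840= - 3935804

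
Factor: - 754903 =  - 754903^1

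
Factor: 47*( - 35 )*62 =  - 2^1*5^1*7^1*31^1*47^1  =  - 101990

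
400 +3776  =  4176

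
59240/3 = 19746 + 2/3 =19746.67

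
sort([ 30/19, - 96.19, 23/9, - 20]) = [  -  96.19,-20,30/19, 23/9]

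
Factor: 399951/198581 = 3^3*349^(-1)*569^( -1 )*14813^1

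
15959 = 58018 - 42059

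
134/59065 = 134/59065= 0.00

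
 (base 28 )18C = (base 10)1020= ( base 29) 165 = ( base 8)1774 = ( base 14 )52C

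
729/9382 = 729/9382 = 0.08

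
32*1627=52064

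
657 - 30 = 627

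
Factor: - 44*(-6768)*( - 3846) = -1145308032= -2^7*3^3*11^1*47^1*641^1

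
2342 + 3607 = 5949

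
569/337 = 569/337 = 1.69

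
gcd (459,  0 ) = 459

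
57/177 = 19/59 = 0.32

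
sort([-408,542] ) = [ - 408,  542]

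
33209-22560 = 10649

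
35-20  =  15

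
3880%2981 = 899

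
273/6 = 91/2= 45.50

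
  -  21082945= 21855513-42938458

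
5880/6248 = 735/781 = 0.94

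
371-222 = 149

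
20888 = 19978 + 910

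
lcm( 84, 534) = 7476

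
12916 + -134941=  - 122025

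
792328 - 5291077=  - 4498749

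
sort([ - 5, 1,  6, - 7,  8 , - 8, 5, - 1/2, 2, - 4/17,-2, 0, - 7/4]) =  [-8, - 7,-5, - 2,-7/4, - 1/2,-4/17, 0,1, 2, 5, 6, 8]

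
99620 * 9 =896580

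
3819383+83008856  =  86828239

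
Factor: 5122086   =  2^1*3^1* 317^1*2693^1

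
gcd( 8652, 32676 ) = 84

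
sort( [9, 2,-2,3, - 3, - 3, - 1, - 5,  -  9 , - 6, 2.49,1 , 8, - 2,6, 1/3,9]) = [ - 9, - 6, - 5, - 3, - 3,-2,- 2,-1,1/3, 1, 2,2.49,  3,6, 8,9  ,  9]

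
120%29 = 4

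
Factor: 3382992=2^4*3^3*41^1*191^1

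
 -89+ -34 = -123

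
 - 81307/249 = -81307/249 = - 326.53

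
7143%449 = 408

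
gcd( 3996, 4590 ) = 54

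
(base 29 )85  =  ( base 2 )11101101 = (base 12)179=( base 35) 6R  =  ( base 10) 237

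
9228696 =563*16392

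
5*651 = 3255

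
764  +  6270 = 7034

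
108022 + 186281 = 294303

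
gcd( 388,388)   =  388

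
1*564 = 564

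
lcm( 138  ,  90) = 2070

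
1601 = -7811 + 9412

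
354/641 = 354/641 =0.55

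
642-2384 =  - 1742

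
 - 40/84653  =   - 40/84653 = -0.00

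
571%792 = 571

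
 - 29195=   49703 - 78898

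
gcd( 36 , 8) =4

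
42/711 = 14/237 = 0.06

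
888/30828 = 74/2569 = 0.03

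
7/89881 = 7/89881= 0.00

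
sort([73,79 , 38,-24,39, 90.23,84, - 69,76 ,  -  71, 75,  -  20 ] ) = [ - 71, - 69, - 24, - 20,38, 39,73,75,76,79,84, 90.23 ]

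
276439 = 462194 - 185755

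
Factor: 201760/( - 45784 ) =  - 260/59 = - 2^2*5^1*13^1*59^( - 1 )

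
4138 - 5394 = - 1256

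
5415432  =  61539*88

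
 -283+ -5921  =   - 6204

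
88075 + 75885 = 163960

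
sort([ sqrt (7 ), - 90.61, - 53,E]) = [ - 90.61, - 53,sqrt(7),E ] 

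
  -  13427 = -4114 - 9313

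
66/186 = 11/31 = 0.35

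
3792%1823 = 146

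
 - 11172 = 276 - 11448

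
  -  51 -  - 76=25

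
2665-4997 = - 2332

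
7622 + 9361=16983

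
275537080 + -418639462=-143102382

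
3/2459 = 3/2459 = 0.00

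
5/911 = 5/911 = 0.01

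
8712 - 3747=4965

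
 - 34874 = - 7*4982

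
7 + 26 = 33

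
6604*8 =52832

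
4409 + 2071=6480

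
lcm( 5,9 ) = 45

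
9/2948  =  9/2948= 0.00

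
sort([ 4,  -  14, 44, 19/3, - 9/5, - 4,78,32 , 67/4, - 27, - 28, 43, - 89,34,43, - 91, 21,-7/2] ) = [ - 91, - 89, - 28, - 27, - 14, - 4, - 7/2, - 9/5,  4, 19/3, 67/4, 21,32, 34, 43, 43,44, 78] 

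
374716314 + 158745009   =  533461323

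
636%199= 39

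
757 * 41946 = 31753122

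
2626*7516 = 19737016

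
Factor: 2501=41^1*61^1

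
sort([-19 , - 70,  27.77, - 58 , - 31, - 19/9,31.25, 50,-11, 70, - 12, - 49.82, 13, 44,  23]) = [-70, - 58,  -  49.82 ,-31, - 19,-12, - 11  , - 19/9,13, 23, 27.77 , 31.25,44 , 50, 70 ]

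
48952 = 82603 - 33651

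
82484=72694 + 9790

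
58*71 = 4118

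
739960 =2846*260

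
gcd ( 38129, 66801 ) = 7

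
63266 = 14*4519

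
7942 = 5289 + 2653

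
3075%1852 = 1223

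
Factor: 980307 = 3^2*108923^1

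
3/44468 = 3/44468 = 0.00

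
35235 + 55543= 90778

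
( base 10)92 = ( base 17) 57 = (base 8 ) 134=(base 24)3k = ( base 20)4c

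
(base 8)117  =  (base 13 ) 61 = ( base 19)43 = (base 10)79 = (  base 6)211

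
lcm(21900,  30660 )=153300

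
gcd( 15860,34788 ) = 52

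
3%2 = 1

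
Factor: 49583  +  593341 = 642924 = 2^2*3^3*5953^1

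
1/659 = 1/659 =0.00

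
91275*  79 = 7210725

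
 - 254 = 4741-4995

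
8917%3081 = 2755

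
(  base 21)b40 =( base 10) 4935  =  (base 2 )1001101000111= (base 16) 1347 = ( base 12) 2A33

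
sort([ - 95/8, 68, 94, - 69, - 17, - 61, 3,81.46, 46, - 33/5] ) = [-69,-61, - 17,-95/8, - 33/5,3, 46, 68,81.46,94] 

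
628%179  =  91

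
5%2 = 1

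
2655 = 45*59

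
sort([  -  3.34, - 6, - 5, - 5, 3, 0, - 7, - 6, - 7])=[  -  7, - 7, - 6, - 6, - 5, - 5, - 3.34, 0, 3 ]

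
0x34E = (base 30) s6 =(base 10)846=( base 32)QE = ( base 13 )501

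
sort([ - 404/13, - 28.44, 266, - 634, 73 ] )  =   [ - 634,- 404/13, - 28.44 , 73, 266 ]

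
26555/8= 3319 + 3/8 = 3319.38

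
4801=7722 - 2921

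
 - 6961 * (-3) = 20883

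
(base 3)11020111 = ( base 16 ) c13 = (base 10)3091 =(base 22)68B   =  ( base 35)2IB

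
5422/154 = 35 + 16/77  =  35.21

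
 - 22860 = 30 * ( - 762 ) 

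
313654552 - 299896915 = 13757637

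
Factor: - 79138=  - 2^1 * 39569^1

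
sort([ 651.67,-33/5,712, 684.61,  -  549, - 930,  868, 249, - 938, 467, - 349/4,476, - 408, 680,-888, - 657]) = [- 938, - 930, - 888,-657, - 549,-408, - 349/4,-33/5, 249,467,476, 651.67,680, 684.61, 712,  868 ] 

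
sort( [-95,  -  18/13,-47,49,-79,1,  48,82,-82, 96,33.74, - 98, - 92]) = [-98, - 95, - 92,-82, -79,-47, - 18/13,1,33.74 , 48 , 49, 82, 96 ]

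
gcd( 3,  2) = 1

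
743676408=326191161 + 417485247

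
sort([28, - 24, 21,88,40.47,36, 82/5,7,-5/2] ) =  [ - 24, - 5/2,  7, 82/5,  21,28,36,40.47,88]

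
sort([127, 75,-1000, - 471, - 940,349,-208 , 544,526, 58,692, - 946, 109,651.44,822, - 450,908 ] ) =[-1000, - 946, - 940, - 471,  -  450 , - 208,58 , 75, 109, 127,349 , 526, 544,651.44,  692, 822,908 ]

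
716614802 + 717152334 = 1433767136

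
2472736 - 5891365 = -3418629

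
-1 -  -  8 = 7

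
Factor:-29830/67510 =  - 19^1*43^(-1) =-  19/43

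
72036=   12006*6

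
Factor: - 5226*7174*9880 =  - 370414281120 = - 2^5*3^1* 5^1*13^2*17^1*19^1*67^1* 211^1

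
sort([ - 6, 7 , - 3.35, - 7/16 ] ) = [ - 6, - 3.35, - 7/16,7]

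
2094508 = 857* 2444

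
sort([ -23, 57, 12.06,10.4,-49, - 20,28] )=[ - 49,  -  23,-20,  10.4, 12.06,  28,57 ] 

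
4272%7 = 2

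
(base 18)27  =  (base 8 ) 53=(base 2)101011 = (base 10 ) 43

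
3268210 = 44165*74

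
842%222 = 176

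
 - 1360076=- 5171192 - -3811116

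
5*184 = 920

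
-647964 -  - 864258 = 216294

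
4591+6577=11168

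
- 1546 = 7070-8616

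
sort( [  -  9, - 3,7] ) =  [ - 9,  -  3 , 7 ] 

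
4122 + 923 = 5045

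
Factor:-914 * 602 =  - 550228 = -2^2*7^1*43^1 * 457^1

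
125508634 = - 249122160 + 374630794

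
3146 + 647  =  3793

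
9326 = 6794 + 2532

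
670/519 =670/519  =  1.29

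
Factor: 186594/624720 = 2^( - 3 )*5^(-1)*19^( - 1)*227^1= 227/760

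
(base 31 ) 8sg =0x217C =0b10000101111100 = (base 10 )8572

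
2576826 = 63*40902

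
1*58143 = 58143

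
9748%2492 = 2272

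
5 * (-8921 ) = -44605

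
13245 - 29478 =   -  16233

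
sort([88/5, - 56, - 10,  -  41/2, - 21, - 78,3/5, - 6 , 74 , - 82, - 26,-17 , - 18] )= [ - 82, - 78, - 56, - 26, - 21, -41/2 , - 18 ,  -  17 , - 10, - 6,3/5,88/5,74]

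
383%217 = 166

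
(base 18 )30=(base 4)312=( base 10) 54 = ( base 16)36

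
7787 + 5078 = 12865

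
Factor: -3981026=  - 2^1*7^1*17^1 *43^1*389^1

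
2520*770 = 1940400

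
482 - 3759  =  -3277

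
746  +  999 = 1745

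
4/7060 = 1/1765 = 0.00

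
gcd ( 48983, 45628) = 671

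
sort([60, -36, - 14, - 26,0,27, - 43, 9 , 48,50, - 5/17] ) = [ - 43, - 36, - 26 , - 14, - 5/17,  0,9 , 27,48, 50, 60 ] 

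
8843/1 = 8843 = 8843.00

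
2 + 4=6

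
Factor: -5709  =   - 3^1* 11^1 * 173^1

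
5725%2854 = 17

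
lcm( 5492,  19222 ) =38444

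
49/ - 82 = -49/82 = - 0.60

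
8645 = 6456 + 2189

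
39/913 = 39/913 = 0.04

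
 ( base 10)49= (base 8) 61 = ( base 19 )2B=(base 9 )54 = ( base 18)2D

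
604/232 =2 + 35/58 = 2.60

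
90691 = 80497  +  10194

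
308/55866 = 154/27933 = 0.01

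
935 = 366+569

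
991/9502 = 991/9502 = 0.10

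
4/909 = 4/909  =  0.00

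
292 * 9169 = 2677348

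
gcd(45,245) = 5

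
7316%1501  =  1312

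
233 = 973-740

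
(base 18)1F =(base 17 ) 1G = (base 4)201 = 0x21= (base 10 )33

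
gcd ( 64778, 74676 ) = 98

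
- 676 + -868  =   - 1544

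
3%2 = 1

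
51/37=51/37 = 1.38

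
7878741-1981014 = 5897727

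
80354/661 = 121 + 373/661=121.56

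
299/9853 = 299/9853 = 0.03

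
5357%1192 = 589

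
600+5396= 5996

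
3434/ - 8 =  -430  +  3/4 = - 429.25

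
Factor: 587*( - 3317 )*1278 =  - 2^1*3^2*31^1*71^1*107^1*587^1 = - 2488366962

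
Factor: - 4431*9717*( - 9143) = 393661254861 = 3^2*7^1 * 41^2*79^1*211^1 * 223^1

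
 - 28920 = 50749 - 79669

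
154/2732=77/1366 =0.06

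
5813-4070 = 1743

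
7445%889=333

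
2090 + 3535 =5625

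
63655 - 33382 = 30273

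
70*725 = 50750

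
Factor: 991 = 991^1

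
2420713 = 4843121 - 2422408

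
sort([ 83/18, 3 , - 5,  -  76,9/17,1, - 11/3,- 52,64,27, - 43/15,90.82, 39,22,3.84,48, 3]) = [  -  76 ,  -  52, - 5, - 11/3,-43/15,9/17, 1, 3 , 3,3.84, 83/18, 22,27,39,48,  64, 90.82] 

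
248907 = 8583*29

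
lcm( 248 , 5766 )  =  23064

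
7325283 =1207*6069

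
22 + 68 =90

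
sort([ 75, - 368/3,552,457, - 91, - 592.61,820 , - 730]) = [-730, - 592.61 ,  -  368/3, - 91,75,457, 552 , 820]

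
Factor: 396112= 2^4*19^1*1303^1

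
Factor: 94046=2^1*59^1*797^1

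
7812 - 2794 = 5018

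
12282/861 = 4094/287  =  14.26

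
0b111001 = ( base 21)2f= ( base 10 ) 57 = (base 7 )111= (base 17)36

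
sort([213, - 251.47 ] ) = [ - 251.47, 213]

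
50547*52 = 2628444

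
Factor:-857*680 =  - 582760 =-2^3*5^1 * 17^1*857^1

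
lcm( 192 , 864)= 1728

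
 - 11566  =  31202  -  42768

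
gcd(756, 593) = 1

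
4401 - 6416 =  - 2015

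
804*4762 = 3828648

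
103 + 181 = 284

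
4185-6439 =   -  2254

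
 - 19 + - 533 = - 552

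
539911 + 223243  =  763154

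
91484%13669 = 9470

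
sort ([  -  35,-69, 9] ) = [ - 69 , - 35, 9 ]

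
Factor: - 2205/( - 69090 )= 2^ ( - 1 )*3^1*47^(- 1 )=3/94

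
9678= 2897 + 6781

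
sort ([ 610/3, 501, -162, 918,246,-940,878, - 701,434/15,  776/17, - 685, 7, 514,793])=[ - 940, - 701, - 685, - 162 , 7,434/15,776/17,610/3 , 246, 501,514, 793,878,918]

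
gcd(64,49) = 1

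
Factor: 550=2^1*5^2 * 11^1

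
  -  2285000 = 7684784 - 9969784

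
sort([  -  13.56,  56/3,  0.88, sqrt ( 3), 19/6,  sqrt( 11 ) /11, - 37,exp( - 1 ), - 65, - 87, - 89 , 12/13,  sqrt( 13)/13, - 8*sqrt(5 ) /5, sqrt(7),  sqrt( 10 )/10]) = [ - 89,-87,-65,  -  37,-13.56, - 8  *sqrt(5)/5, sqrt(13 )/13, sqrt( 11)/11, sqrt( 10 ) /10,  exp( - 1 ), 0.88,12/13,sqrt(3), sqrt(7 ), 19/6 , 56/3 ] 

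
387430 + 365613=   753043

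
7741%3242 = 1257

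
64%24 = 16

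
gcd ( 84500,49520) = 20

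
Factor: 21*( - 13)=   -  273 = -3^1*7^1*13^1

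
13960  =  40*349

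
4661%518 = 517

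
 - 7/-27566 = 1/3938 = 0.00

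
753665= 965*781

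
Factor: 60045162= 2^1*3^1*827^1 *12101^1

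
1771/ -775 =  - 3+ 554/775 = -2.29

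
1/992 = 1/992 = 0.00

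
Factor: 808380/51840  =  2^( - 5)*499^1 = 499/32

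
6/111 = 2/37 = 0.05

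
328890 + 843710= 1172600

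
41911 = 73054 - 31143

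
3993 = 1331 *3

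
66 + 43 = 109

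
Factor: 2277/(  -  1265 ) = -3^2*5^(-1 ) = - 9/5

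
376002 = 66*5697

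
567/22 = 567/22 = 25.77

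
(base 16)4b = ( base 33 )29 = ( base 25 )30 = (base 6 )203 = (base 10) 75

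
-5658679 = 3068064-8726743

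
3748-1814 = 1934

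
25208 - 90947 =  - 65739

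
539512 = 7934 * 68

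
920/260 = 3  +  7/13 = 3.54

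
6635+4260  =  10895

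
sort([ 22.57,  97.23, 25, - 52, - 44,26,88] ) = [-52, - 44,22.57, 25, 26,88, 97.23]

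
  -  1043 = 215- 1258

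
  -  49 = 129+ - 178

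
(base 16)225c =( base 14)32c4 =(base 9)13053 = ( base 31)94n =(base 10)8796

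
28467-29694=  -  1227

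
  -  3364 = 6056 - 9420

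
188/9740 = 47/2435  =  0.02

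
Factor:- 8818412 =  - 2^2*2204603^1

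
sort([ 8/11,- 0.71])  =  [ - 0.71,8/11 ]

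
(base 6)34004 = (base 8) 11224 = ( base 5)123011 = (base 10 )4756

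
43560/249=14520/83 = 174.94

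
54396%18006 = 378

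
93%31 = 0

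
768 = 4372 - 3604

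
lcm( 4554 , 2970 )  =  68310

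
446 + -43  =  403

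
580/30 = 58/3 = 19.33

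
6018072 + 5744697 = 11762769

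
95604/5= 95604/5 = 19120.80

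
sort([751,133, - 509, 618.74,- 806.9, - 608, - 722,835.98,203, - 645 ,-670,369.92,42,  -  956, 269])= [ - 956, - 806.9, - 722, - 670,-645, - 608,-509, 42,133,203,269,369.92,618.74, 751, 835.98] 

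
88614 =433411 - 344797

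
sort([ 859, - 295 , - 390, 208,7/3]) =[ - 390,-295, 7/3, 208, 859]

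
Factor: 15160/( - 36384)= - 5/12 = - 2^( - 2)*3^( - 1)*5^1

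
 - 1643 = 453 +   -  2096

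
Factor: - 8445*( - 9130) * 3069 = 2^1 * 3^3 * 5^2 * 11^2*31^1*83^1*563^1=   236628646650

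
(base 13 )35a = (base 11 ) 48A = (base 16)246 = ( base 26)MA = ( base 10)582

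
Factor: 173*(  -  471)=-81483 = - 3^1*157^1* 173^1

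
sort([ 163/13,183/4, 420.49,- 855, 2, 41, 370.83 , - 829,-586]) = [ - 855, - 829, - 586  ,  2, 163/13, 41, 183/4, 370.83, 420.49]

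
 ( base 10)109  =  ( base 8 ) 155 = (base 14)7B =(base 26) 45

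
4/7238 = 2/3619 = 0.00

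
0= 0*1181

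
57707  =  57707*1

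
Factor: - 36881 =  - 13^1 * 2837^1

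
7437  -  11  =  7426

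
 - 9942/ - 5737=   1 + 4205/5737  =  1.73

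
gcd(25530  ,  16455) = 15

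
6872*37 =254264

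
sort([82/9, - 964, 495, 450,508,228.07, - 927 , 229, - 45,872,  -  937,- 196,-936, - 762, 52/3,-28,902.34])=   [-964  , - 937,  -  936, - 927, - 762, - 196, - 45 , - 28, 82/9, 52/3, 228.07,229,450,495,508, 872, 902.34]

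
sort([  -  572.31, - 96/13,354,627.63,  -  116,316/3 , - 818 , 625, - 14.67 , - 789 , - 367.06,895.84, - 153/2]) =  [ - 818, - 789,  -  572.31 ,-367.06, -116, - 153/2,  -  14.67,-96/13,316/3,354,625,627.63, 895.84 ]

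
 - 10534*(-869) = 9154046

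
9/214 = 9/214 = 0.04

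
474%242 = 232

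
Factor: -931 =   -  7^2*19^1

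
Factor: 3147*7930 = 24955710  =  2^1*3^1*5^1 *13^1*61^1*1049^1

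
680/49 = 13 + 43/49 = 13.88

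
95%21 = 11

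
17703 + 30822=48525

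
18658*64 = 1194112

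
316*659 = 208244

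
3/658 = 3/658= 0.00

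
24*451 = 10824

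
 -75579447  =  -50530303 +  - 25049144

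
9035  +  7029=16064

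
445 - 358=87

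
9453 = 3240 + 6213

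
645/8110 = 129/1622   =  0.08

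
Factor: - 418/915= -2^1*3^(-1)*  5^ (  -  1 )*11^1*19^1*61^(-1)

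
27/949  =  27/949 = 0.03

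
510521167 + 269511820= 780032987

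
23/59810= 23/59810 =0.00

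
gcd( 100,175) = 25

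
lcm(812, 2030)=4060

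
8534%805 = 484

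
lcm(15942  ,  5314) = 15942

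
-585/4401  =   - 1 + 424/489 = - 0.13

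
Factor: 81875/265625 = 131/425 =5^( - 2)*17^( - 1)*131^1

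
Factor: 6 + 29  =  5^1* 7^1 = 35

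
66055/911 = 72 + 463/911  =  72.51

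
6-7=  - 1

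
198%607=198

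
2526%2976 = 2526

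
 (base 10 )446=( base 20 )126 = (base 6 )2022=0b110111110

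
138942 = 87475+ 51467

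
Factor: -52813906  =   -2^1 * 3499^1*7547^1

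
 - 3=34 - 37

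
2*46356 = 92712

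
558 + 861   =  1419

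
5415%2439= 537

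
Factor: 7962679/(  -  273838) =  - 2^( - 1) * 23^( -1 )*547^1*5953^( - 1 )*14557^1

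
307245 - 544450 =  - 237205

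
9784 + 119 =9903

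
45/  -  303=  - 15/101 = - 0.15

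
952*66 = 62832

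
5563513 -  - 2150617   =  7714130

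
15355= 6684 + 8671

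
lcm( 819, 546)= 1638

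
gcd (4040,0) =4040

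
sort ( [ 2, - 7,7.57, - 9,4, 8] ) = [ - 9, - 7,2,  4, 7.57, 8 ]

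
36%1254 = 36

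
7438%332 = 134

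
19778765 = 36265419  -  16486654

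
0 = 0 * 76026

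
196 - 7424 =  - 7228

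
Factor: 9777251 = 11^1*239^1*3719^1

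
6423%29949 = 6423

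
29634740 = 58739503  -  29104763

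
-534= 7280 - 7814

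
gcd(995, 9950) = 995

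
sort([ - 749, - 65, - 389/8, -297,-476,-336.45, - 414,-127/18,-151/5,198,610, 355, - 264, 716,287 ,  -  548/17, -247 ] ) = [ - 749,-476 , - 414, - 336.45, - 297,-264, -247,  -  65,-389/8,  -  548/17, - 151/5 , - 127/18, 198,287 , 355,610, 716] 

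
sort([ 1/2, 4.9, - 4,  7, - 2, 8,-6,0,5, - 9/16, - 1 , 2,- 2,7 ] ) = [  -  6, - 4, - 2,-2, - 1, - 9/16, 0, 1/2  ,  2,4.9, 5,7, 7 , 8] 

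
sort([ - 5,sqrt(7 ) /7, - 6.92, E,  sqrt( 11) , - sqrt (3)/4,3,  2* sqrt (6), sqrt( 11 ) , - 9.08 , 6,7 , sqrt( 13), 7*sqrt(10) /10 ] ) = [-9.08, -6.92, - 5,-sqrt( 3) /4 , sqrt (7)/7, 7*sqrt(10)/10 , E,3,sqrt(11 ), sqrt(11),  sqrt(13 ), 2*sqrt(6), 6 , 7]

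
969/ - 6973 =-1+316/367 = -0.14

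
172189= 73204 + 98985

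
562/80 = 281/40 = 7.03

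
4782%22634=4782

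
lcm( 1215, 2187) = 10935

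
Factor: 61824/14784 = 46/11  =  2^1  *11^( - 1 )*23^1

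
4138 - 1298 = 2840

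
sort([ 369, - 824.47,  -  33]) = [-824.47, - 33,369]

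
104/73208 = 13/9151 = 0.00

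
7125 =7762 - 637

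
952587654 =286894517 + 665693137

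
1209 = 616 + 593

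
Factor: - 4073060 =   -  2^2*5^1*203653^1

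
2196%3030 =2196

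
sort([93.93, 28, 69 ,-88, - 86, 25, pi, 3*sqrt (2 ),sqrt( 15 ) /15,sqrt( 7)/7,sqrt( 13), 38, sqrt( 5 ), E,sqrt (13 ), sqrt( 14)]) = [-88, - 86, sqrt( 15)/15, sqrt( 7)/7, sqrt(5),E, pi, sqrt(13 ), sqrt(13), sqrt ( 14), 3*sqrt( 2), 25, 28, 38, 69, 93.93]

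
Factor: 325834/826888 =2^ ( -2)*41^( - 1)*2521^(-1)*162917^1 = 162917/413444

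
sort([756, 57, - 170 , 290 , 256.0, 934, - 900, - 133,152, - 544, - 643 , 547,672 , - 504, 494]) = [ - 900,  -  643, - 544, - 504, - 170, - 133, 57,  152, 256.0 , 290 , 494, 547,672,  756,934]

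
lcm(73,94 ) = 6862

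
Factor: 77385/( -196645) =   -  231/587 = - 3^1*7^1* 11^1*587^( - 1 )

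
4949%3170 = 1779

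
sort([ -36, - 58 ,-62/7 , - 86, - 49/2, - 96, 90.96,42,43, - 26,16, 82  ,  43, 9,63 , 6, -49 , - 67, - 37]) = [ - 96,  -  86, - 67 , -58, - 49,  -  37, - 36 ,  -  26, - 49/2,-62/7,6,9, 16 , 42 , 43, 43, 63, 82,90.96 ]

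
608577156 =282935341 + 325641815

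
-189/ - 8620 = 189/8620 = 0.02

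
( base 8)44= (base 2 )100100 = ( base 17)22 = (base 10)36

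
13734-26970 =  - 13236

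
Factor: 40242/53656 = 2^(-2)*3^1 = 3/4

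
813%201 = 9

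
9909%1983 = 1977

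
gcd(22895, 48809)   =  1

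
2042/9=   2042/9  =  226.89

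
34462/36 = 17231/18  =  957.28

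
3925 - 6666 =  - 2741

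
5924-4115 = 1809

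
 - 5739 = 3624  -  9363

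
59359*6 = 356154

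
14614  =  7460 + 7154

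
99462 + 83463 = 182925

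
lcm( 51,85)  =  255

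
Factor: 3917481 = 3^1*61^1*21407^1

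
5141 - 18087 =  - 12946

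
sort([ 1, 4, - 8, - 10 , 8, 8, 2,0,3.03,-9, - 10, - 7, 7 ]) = [ - 10, - 10, - 9, - 8, - 7,0, 1, 2, 3.03, 4, 7, 8, 8]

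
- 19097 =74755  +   - 93852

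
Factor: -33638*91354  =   - 3072965852 = - 2^2*11^2 * 139^1*45677^1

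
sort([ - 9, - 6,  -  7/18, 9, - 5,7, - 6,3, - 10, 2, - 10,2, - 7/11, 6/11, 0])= [ - 10 , - 10, - 9, - 6, - 6, - 5,-7/11, - 7/18,0,6/11 , 2, 2  ,  3,7, 9]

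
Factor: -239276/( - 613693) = 2^2*41^1*307^( -1)*1459^1*1999^( - 1) 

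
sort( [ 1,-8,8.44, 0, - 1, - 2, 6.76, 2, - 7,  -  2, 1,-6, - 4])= [  -  8,-7,  -  6,- 4, - 2, - 2,  -  1,  0, 1,  1, 2, 6.76,8.44] 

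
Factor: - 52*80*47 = - 195520 = -2^6*5^1*13^1*47^1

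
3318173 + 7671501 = 10989674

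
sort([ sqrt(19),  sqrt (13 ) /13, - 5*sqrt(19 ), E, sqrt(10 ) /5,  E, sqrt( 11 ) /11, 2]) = [- 5*sqrt (19 ),  sqrt ( 13 ) /13 , sqrt( 11)/11,sqrt( 10 )/5  ,  2, E,E, sqrt ( 19 )] 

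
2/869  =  2/869 = 0.00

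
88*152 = 13376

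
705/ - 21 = - 34 + 3/7= - 33.57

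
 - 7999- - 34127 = 26128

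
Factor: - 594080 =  - 2^5*5^1*47^1*79^1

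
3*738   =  2214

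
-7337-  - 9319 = 1982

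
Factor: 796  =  2^2*199^1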